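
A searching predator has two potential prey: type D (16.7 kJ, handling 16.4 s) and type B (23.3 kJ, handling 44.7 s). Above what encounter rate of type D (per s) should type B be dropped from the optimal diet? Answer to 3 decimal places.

0.064 per s

Drop type B once their profitability E₂/h₂ falls below the rate achievable on type D alone: E₂/h₂ = λE₁/(1 + λh₁).
Solve for λ: λE₁h₂ = E₂(1 + λh₁) → λ(E₁h₂ − E₂h₁) = E₂ → λ = E₂/(E₁h₂ − E₂h₁).
λ = 23.3/(16.7×44.7 − 23.3×16.4) = 23.3/364.4 = 0.06395 per s.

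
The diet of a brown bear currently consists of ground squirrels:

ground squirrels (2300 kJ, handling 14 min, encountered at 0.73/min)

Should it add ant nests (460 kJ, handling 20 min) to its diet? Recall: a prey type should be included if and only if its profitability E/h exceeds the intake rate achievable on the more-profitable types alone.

On ground squirrels alone, R = ΣλE/(1+Σλh) = 1679/11.22 = 149.6 kJ/min.
ant nests: E/h = 460/20 = 23 kJ/min.
Since 23 < R, time spent handling ant nests is better spent searching.

No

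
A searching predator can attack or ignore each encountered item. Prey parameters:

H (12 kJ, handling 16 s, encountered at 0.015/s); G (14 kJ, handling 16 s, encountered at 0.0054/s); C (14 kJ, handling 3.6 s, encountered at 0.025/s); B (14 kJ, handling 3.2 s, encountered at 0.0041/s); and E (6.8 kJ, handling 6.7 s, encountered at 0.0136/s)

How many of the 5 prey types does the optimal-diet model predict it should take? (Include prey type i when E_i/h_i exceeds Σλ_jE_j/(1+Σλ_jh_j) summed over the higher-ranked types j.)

Profitabilities (E/h, kJ/s): B 4.38, C 3.89, E 1.01, G 0.875, H 0.75. Add prey in this order while the next type's profitability exceeds the intake rate on those already taken.
Rate on top 1: 0.05666. C: 3.89 > 0.05666 → include.
Rate on top 2: 0.3693. E: 1.01 > 0.3693 → include.
Rate on top 3: 0.4186. G: 0.875 > 0.4186 → include.
Rate on top 4: 0.4494. H: 0.75 > 0.4494 → include.
Optimal diet: B, C, E, G, H — 5 of 5 types.

5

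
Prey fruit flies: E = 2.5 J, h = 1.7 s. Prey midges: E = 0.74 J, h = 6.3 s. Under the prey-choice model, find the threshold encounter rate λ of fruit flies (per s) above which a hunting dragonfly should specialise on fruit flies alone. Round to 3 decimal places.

0.051 per s

The zero-one rule: include midges iff E₂/h₂ > λE₁/(1+λh₁). Equality gives the switch point.
λE₁h₂ = E₂ + λE₂h₁ ⇒ λ = E₂/(E₁h₂ − E₂h₁) = 0.74/(15.75 − 1.258) = 0.05106 per s.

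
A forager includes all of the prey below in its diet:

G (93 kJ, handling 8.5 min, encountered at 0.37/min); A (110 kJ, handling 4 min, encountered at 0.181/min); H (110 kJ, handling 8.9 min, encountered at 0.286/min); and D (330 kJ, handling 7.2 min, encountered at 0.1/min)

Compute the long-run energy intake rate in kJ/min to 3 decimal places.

R = Σλ_iE_i / (1 + Σλ_ih_i)
Numerator: 0.37×93 + 0.181×110 + 0.286×110 + 0.1×330 = 118.8
Denominator: 1 + 0.37×8.5 + 0.181×4 + 0.286×8.9 + 0.1×7.2 = 8.134
R = 118.8/8.134 = 14.6 kJ/min

14.602 kJ/min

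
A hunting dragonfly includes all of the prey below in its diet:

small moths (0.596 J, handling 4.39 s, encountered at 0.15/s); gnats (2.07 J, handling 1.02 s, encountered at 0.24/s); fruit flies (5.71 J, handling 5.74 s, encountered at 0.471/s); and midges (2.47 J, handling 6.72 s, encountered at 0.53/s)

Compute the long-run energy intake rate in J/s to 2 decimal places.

R = Σλ_iE_i / (1 + Σλ_ih_i)
Numerator: 0.15×0.596 + 0.24×2.07 + 0.471×5.71 + 0.53×2.47 = 4.585
Denominator: 1 + 0.15×4.39 + 0.24×1.02 + 0.471×5.74 + 0.53×6.72 = 8.168
R = 4.585/8.168 = 0.5613 J/s

0.56 J/s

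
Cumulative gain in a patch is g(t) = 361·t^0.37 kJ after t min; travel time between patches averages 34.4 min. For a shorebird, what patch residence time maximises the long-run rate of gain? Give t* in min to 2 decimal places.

Optimal t* satisfies g'(t*) = g(t*)/(T + t*).
g'(t) = 0.37·361·t^-0.63. Setting 0.37·361·t^-0.63 = 361·t^0.37/(34.4+t) gives 0.37(34.4+t) = t, so 0.63·t = 0.37×34.4.
t* = 0.37×34.4/0.63 = 20.2 min.

20.20 min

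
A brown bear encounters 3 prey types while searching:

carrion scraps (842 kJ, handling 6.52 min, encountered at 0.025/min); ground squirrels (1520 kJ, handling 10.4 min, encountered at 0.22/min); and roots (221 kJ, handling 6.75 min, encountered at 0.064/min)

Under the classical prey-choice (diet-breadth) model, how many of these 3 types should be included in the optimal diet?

Rank by E/h (kJ/min): ground squirrels 146, carrion scraps 129, roots 32.7. Include each in turn until the next type's E/h falls below the running intake rate.
Rate on top 1: 101.7. carrion scraps: 129 > 101.7 → include.
Rate on top 2: 103. roots: 32.7 < 103 → exclude; stop.
Optimal diet: ground squirrels, carrion scraps — 2 of 3 types.

2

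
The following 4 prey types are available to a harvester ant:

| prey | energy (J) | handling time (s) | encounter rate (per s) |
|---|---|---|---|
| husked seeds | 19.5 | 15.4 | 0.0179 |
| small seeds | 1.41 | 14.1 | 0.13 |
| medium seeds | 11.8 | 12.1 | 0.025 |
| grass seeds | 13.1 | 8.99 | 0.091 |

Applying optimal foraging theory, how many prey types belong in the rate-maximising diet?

E/h in descending order: grass seeds 1.46, husked seeds 1.27, medium seeds 0.975, small seeds 0.1 J/s. The optimal diet is the largest prefix of this list for which every included type satisfies E_i/h_i > R on the types above it.
Rate on top 1: 0.6557. husked seeds: 1.27 > 0.6557 → include.
Rate on top 2: 0.7361. medium seeds: 0.975 > 0.7361 → include.
Rate on top 3: 0.7663. small seeds: 0.1 < 0.7663 → exclude; stop.
Optimal diet: grass seeds, husked seeds, medium seeds — 3 of 4 types.

3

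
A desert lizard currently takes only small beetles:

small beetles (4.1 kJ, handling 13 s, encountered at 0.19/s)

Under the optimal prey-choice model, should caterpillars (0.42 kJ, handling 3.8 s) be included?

On small beetles alone, R = ΣλE/(1+Σλh) = 0.779/3.47 = 0.2245 kJ/s.
caterpillars: E/h = 0.42/3.8 = 0.1105 kJ/s.
Since 0.1105 < R, time spent handling caterpillars is better spent searching.

No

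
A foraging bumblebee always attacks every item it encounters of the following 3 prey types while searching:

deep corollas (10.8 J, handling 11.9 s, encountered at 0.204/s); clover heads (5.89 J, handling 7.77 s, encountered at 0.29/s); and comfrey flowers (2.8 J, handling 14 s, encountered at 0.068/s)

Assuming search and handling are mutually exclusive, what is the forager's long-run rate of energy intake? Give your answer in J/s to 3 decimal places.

0.618 J/s

Energy encountered per unit search time: 0.204×10.8 + 0.29×5.89 + 0.068×2.8 = 4.102 J/s.
Handling time per unit search time: 0.204×11.9 + 0.29×7.77 + 0.068×14 = 5.633.
Rate = 4.102/(1 + 5.633) = 0.6184 J/s.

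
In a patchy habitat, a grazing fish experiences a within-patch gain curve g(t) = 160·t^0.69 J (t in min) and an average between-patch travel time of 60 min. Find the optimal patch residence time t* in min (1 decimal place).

133.5 min

Maximise g(t)/(T+t): set derivative to zero → g'(t)(T+t) = g(t).
g'(t) = 0.69·160·t^-0.31. Setting 0.69·160·t^-0.31 = 160·t^0.69/(60+t) gives 0.69(60+t) = t, so 0.31·t = 0.69×60.
t* = 0.69×60/0.31 = 133.5 min.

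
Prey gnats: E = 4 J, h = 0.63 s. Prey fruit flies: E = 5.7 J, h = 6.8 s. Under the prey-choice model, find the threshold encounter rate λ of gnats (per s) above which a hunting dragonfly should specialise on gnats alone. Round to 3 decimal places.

The zero-one rule: include fruit flies iff E₂/h₂ > λE₁/(1+λh₁). Equality gives the switch point.
λE₁h₂ = E₂ + λE₂h₁ ⇒ λ = E₂/(E₁h₂ − E₂h₁) = 5.7/(27.2 − 3.591) = 0.2414 per s.

0.241 per s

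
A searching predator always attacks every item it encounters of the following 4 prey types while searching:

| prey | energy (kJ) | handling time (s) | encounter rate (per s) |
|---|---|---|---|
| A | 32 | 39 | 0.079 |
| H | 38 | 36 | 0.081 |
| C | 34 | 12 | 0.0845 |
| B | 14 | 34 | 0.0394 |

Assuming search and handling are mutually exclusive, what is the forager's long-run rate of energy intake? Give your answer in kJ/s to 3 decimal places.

R = (0.079×32 + 0.081×38 + 0.0845×34 + 0.0394×14) / (1 + 0.079×39 + 0.081×36 + 0.0845×12 + 0.0394×34) = 9.031/9.351 = 0.9658 kJ/s.

0.966 kJ/s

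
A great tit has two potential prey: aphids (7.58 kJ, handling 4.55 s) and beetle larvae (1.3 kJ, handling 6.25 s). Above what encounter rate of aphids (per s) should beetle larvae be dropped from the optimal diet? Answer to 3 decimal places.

The zero-one rule: include beetle larvae iff E₂/h₂ > λE₁/(1+λh₁). Equality gives the switch point.
λE₁h₂ = E₂ + λE₂h₁ ⇒ λ = E₂/(E₁h₂ − E₂h₁) = 1.3/(47.38 − 5.915) = 0.03136 per s.

0.031 per s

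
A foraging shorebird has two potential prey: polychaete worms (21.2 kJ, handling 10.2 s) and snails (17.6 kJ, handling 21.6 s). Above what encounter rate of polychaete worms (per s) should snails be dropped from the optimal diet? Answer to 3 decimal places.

Drop snails once their profitability E₂/h₂ falls below the rate achievable on polychaete worms alone: E₂/h₂ = λE₁/(1 + λh₁).
Solve for λ: λE₁h₂ = E₂(1 + λh₁) → λ(E₁h₂ − E₂h₁) = E₂ → λ = E₂/(E₁h₂ − E₂h₁).
λ = 17.6/(21.2×21.6 − 17.6×10.2) = 17.6/278.4 = 0.06322 per s.

0.063 per s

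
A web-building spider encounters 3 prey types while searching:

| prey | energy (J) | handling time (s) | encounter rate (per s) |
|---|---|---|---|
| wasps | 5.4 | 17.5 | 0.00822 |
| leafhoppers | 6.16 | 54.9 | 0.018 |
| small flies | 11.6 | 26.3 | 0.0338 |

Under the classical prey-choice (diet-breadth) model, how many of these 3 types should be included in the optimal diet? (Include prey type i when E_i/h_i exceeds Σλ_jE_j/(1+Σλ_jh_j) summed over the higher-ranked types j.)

Rank by E/h (J/s): small flies 0.441, wasps 0.309, leafhoppers 0.112. Include each in turn until the next type's E/h falls below the running intake rate.
Rate on top 1: 0.2076. wasps: 0.309 > 0.2076 → include.
Rate on top 2: 0.2147. leafhoppers: 0.112 < 0.2147 → exclude; stop.
Optimal diet: small flies, wasps — 2 of 3 types.

2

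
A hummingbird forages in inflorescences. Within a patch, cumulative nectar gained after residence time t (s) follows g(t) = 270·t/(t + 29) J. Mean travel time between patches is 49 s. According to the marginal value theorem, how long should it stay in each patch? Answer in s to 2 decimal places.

By the marginal value theorem, leave when the instantaneous gain rate g'(t) equals the habitat-wide average g(t)/(T + t).
g'(t) = 270·29/(t + 29)². Setting 270·29/(t+29)² = 270t/[(t+29)(49+t)] gives 29(49+t) = t(t+29), so t² = 29×49 = 1421.
t* = √1421 = 37.7 s.

37.70 s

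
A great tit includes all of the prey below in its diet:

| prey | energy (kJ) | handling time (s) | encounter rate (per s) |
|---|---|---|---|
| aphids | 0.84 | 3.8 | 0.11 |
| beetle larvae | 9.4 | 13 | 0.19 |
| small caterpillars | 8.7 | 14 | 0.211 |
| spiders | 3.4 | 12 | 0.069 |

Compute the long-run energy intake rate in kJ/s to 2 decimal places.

R = (0.11×0.84 + 0.19×9.4 + 0.211×8.7 + 0.069×3.4) / (1 + 0.11×3.8 + 0.19×13 + 0.211×14 + 0.069×12) = 3.949/7.67 = 0.5148 kJ/s.

0.51 kJ/s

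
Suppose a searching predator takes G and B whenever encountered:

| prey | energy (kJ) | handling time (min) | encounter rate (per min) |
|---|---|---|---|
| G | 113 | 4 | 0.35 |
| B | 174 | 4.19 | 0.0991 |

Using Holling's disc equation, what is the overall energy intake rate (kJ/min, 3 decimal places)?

Energy encountered per unit search time: 0.35×113 + 0.0991×174 = 56.79 kJ/min.
Handling time per unit search time: 0.35×4 + 0.0991×4.19 = 1.815.
Rate = 56.79/(1 + 1.815) = 20.17 kJ/min.

20.174 kJ/min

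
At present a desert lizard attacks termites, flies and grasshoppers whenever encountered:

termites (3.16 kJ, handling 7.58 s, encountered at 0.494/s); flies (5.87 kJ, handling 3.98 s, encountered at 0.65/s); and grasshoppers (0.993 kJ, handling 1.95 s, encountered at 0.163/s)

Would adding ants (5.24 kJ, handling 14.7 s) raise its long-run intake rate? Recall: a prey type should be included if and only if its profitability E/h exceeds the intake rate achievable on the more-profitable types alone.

No

Intake rate on the current diet: R = (0.494×3.16 + 0.65×5.87 + 0.163×0.993) / (1 + 0.494×7.58 + 0.65×3.98 + 0.163×1.95) = 5.538/7.649 = 0.724 kJ/s.
Profitability of ants: 5.24/14.7 = 0.3565 kJ/s.
0.3565 < 0.724, so adding ants would lower the average — exclude it.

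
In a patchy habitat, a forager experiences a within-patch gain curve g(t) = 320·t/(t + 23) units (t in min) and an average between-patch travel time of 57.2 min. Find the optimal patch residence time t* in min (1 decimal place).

36.3 min

Maximise g(t)/(T+t): set derivative to zero → g'(t)(T+t) = g(t).
g'(t) = 320·23/(t + 23)². Setting 320·23/(t+23)² = 320t/[(t+23)(57.2+t)] gives 23(57.2+t) = t(t+23), so t² = 23×57.2 = 1316.
t* = √1316 = 36.27 min.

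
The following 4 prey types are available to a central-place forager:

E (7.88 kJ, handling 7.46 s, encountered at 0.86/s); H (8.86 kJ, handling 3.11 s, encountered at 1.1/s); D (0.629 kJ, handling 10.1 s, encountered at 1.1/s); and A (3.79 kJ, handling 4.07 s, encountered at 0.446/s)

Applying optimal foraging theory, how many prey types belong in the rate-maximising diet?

E/h in descending order: H 2.85, E 1.06, A 0.931, D 0.0623 kJ/s. The optimal diet is the largest prefix of this list for which every included type satisfies E_i/h_i > R on the types above it.
Rate on top 1: 2.204. E: 1.06 < 2.204 → exclude; stop.
Optimal diet: H — 1 of 4 types.

1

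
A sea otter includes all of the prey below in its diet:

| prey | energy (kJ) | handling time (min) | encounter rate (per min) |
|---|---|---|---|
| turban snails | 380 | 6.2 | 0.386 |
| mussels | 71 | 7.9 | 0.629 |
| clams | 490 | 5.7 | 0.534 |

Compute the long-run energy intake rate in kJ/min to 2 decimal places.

39.72 kJ/min

R = (0.386×380 + 0.629×71 + 0.534×490) / (1 + 0.386×6.2 + 0.629×7.9 + 0.534×5.7) = 453/11.41 = 39.72 kJ/min.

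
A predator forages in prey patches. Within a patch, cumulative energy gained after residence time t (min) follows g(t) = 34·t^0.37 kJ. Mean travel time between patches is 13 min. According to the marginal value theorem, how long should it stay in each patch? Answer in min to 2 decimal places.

Maximise g(t)/(T+t): set derivative to zero → g'(t)(T+t) = g(t).
g'(t) = 0.37·34·t^-0.63. Setting 0.37·34·t^-0.63 = 34·t^0.37/(13+t) gives 0.37(13+t) = t, so 0.63·t = 0.37×13.
t* = 0.37×13/0.63 = 7.635 min.

7.63 min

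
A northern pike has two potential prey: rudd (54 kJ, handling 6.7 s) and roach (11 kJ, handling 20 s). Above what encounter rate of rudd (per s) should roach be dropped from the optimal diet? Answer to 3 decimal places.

At the threshold, the rate on rudd alone equals the profitability of roach: λ·54/(1 + λ·6.7) = 11/20 = 0.55.
Rearranging, λ(54 − 0.55×6.7) = 0.55, so λ = 0.55/50.31 = 0.01093 per s.

0.011 per s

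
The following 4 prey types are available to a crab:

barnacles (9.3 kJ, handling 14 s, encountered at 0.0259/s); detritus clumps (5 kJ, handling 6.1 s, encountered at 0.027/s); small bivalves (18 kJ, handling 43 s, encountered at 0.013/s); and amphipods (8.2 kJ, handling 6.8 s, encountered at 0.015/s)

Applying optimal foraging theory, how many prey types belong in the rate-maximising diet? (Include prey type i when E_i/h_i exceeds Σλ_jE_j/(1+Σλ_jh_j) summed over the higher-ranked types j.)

Rank by E/h (kJ/s): amphipods 1.21, detritus clumps 0.82, barnacles 0.664, small bivalves 0.419. Include each in turn until the next type's E/h falls below the running intake rate.
Rate on top 1: 0.1116. detritus clumps: 0.82 > 0.1116 → include.
Rate on top 2: 0.2037. barnacles: 0.664 > 0.2037 → include.
Rate on top 3: 0.3062. small bivalves: 0.419 > 0.3062 → include.
Optimal diet: amphipods, detritus clumps, barnacles, small bivalves — 4 of 4 types.

4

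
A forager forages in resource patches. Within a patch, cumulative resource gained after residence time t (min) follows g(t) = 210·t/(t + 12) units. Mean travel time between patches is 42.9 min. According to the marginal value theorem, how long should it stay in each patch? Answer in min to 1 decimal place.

22.7 min

Optimal t* satisfies g'(t*) = g(t*)/(T + t*).
g'(t) = 210·12/(t + 12)². Setting 210·12/(t+12)² = 210t/[(t+12)(42.9+t)] gives 12(42.9+t) = t(t+12), so t² = 12×42.9 = 514.8.
t* = √514.8 = 22.69 min.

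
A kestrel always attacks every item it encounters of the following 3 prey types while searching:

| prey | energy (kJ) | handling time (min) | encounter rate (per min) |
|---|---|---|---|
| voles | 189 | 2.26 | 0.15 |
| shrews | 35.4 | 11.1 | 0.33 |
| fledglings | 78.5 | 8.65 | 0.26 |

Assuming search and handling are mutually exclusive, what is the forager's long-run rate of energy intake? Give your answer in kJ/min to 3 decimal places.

8.336 kJ/min

R = (0.15×189 + 0.33×35.4 + 0.26×78.5) / (1 + 0.15×2.26 + 0.33×11.1 + 0.26×8.65) = 60.44/7.251 = 8.336 kJ/min.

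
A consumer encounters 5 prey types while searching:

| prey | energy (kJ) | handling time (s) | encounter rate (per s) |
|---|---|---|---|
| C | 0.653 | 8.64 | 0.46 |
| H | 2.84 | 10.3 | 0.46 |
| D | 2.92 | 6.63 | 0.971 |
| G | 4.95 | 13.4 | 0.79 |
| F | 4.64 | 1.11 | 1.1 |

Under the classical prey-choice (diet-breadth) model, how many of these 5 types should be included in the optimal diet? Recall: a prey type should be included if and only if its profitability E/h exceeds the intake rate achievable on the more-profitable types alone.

1

Profitabilities (E/h, kJ/s): F 4.18, D 0.44, G 0.369, H 0.276, C 0.0756. Add prey in this order while the next type's profitability exceeds the intake rate on those already taken.
Rate on top 1: 2.298. D: 0.44 < 2.298 → exclude; stop.
Optimal diet: F — 1 of 5 types.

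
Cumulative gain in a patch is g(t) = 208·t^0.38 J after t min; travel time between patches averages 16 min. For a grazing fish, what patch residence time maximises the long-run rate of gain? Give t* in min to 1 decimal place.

By the marginal value theorem, leave when the instantaneous gain rate g'(t) equals the habitat-wide average g(t)/(T + t).
g'(t) = 0.38·208·t^-0.62. Setting 0.38·208·t^-0.62 = 208·t^0.38/(16+t) gives 0.38(16+t) = t, so 0.62·t = 0.38×16.
t* = 0.38×16/0.62 = 9.806 min.

9.8 min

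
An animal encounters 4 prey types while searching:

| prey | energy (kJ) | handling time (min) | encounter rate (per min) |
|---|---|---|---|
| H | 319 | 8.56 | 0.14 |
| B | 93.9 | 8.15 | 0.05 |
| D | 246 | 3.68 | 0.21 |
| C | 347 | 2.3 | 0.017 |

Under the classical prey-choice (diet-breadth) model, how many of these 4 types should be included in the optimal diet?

E/h in descending order: C 151, D 66.8, H 37.3, B 11.5 kJ/min. The optimal diet is the largest prefix of this list for which every included type satisfies E_i/h_i > R on the types above it.
Rate on top 1: 5.677. D: 66.8 > 5.677 → include.
Rate on top 2: 31.77. H: 37.3 > 31.77 → include.
Rate on top 3: 33.96. B: 11.5 < 33.96 → exclude; stop.
Optimal diet: C, D, H — 3 of 4 types.

3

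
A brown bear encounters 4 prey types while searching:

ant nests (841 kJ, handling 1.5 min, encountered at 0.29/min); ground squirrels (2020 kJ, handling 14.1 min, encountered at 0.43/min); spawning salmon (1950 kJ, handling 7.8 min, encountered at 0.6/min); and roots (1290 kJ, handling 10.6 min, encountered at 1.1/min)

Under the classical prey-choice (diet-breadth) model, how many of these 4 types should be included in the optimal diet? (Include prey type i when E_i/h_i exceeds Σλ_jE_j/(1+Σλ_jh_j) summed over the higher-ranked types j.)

2

Rank by E/h (kJ/min): ant nests 561, spawning salmon 250, ground squirrels 143, roots 122. Include each in turn until the next type's E/h falls below the running intake rate.
Rate on top 1: 170. spawning salmon: 250 > 170 → include.
Rate on top 2: 231.2. ground squirrels: 143 < 231.2 → exclude; stop.
Optimal diet: ant nests, spawning salmon — 2 of 4 types.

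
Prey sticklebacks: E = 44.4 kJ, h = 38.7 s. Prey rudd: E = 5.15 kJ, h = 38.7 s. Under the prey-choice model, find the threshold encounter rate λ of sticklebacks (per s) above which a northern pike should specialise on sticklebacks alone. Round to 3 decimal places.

At the threshold, the rate on sticklebacks alone equals the profitability of rudd: λ·44.4/(1 + λ·38.7) = 5.15/38.7 = 0.1331.
Rearranging, λ(44.4 − 0.1331×38.7) = 0.1331, so λ = 0.1331/39.25 = 0.00339 per s.

0.003 per s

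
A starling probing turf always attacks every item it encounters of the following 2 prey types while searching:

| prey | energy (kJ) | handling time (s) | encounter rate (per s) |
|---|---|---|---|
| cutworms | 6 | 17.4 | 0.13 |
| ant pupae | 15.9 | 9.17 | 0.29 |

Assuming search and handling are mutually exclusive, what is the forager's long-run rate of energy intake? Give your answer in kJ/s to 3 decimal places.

0.910 kJ/s

R = Σλ_iE_i / (1 + Σλ_ih_i)
Numerator: 0.13×6 + 0.29×15.9 = 5.391
Denominator: 1 + 0.13×17.4 + 0.29×9.17 = 5.921
R = 5.391/5.921 = 0.9104 kJ/s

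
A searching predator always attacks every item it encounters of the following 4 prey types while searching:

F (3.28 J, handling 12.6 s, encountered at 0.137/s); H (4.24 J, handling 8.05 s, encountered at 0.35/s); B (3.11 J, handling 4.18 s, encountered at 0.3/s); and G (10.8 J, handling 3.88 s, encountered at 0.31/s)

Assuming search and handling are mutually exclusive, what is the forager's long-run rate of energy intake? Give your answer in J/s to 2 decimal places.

R = Σλ_iE_i / (1 + Σλ_ih_i)
Numerator: 0.137×3.28 + 0.35×4.24 + 0.3×3.11 + 0.31×10.8 = 6.214
Denominator: 1 + 0.137×12.6 + 0.35×8.05 + 0.3×4.18 + 0.31×3.88 = 8
R = 6.214/8 = 0.7767 J/s

0.78 J/s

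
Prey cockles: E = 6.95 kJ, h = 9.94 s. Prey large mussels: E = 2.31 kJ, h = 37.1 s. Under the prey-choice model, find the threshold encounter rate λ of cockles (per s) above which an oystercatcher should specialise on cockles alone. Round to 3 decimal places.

Drop large mussels once their profitability E₂/h₂ falls below the rate achievable on cockles alone: E₂/h₂ = λE₁/(1 + λh₁).
Solve for λ: λE₁h₂ = E₂(1 + λh₁) → λ(E₁h₂ − E₂h₁) = E₂ → λ = E₂/(E₁h₂ − E₂h₁).
λ = 2.31/(6.95×37.1 − 2.31×9.94) = 2.31/234.9 = 0.009835 per s.

0.010 per s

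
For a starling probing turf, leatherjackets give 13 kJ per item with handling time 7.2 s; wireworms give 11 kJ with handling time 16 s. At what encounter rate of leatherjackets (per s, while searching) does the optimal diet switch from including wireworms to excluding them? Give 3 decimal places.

Drop wireworms once their profitability E₂/h₂ falls below the rate achievable on leatherjackets alone: E₂/h₂ = λE₁/(1 + λh₁).
Solve for λ: λE₁h₂ = E₂(1 + λh₁) → λ(E₁h₂ − E₂h₁) = E₂ → λ = E₂/(E₁h₂ − E₂h₁).
λ = 11/(13×16 − 11×7.2) = 11/128.8 = 0.0854 per s.

0.085 per s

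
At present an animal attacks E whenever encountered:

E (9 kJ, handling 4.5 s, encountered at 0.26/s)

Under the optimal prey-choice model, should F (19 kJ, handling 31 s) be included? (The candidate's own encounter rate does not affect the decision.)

No

On E alone, R = ΣλE/(1+Σλh) = 2.34/2.17 = 1.078 kJ/s.
Profitability of F: 19/31 = 0.6129 kJ/s.
Since 0.6129 < R, time spent handling F is better spent searching.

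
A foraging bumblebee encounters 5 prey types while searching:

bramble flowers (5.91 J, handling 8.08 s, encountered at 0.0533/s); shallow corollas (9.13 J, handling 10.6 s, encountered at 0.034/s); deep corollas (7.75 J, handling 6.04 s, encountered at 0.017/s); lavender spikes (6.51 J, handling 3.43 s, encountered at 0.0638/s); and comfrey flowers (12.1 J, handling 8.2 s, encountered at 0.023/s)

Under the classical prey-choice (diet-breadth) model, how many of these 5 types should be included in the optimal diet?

Rank by E/h (J/s): lavender spikes 1.9, comfrey flowers 1.48, deep corollas 1.28, shallow corollas 0.861, bramble flowers 0.731. Include each in turn until the next type's E/h falls below the running intake rate.
Rate on top 1: 0.3408. comfrey flowers: 1.48 > 0.3408 → include.
Rate on top 2: 0.4928. deep corollas: 1.28 > 0.4928 → include.
Rate on top 3: 0.5466. shallow corollas: 0.861 > 0.5466 → include.
Rate on top 4: 0.6072. bramble flowers: 0.731 > 0.6072 → include.
Optimal diet: lavender spikes, comfrey flowers, deep corollas, shallow corollas, bramble flowers — 5 of 5 types.

5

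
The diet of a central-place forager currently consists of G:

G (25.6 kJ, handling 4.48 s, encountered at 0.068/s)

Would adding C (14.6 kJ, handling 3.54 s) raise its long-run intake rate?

Yes

Intake rate on the current diet: R = (0.068×25.6) / (1 + 0.068×4.48) = 1.741/1.305 = 1.334 kJ/s.
C: E/h = 14.6/3.54 = 4.124 kJ/s.
Since 4.124 > R, including C increases the long-run rate.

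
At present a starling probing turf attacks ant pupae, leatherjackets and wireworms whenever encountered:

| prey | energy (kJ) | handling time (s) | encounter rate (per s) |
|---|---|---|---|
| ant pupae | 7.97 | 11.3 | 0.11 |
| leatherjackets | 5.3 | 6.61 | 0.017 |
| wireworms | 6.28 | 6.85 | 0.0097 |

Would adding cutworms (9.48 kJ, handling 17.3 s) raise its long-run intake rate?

On ant pupae, leatherjackets and wireworms alone, R = ΣλE/(1+Σλh) = 1.028/2.422 = 0.4244 kJ/s.
Profitability of cutworms: 9.48/17.3 = 0.548 kJ/s.
0.548 > 0.4244, so adding cutworms raises the average — include it.

Yes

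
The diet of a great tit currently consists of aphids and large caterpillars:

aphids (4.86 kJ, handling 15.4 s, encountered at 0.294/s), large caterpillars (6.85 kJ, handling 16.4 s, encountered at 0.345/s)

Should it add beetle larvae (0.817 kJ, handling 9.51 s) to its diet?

Intake rate on the current diet: R = (0.294×4.86 + 0.345×6.85) / (1 + 0.294×15.4 + 0.345×16.4) = 3.792/11.19 = 0.339 kJ/s.
Profitability of beetle larvae: 0.817/9.51 = 0.08591 kJ/s.
0.08591 < 0.339, so adding beetle larvae would lower the average — exclude it.

No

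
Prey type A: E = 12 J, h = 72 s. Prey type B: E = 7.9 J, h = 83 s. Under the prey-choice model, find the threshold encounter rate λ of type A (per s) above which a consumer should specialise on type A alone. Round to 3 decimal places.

0.018 per s

At the threshold, the rate on type A alone equals the profitability of type B: λ·12/(1 + λ·72) = 7.9/83 = 0.09518.
Rearranging, λ(12 − 0.09518×72) = 0.09518, so λ = 0.09518/5.147 = 0.01849 per s.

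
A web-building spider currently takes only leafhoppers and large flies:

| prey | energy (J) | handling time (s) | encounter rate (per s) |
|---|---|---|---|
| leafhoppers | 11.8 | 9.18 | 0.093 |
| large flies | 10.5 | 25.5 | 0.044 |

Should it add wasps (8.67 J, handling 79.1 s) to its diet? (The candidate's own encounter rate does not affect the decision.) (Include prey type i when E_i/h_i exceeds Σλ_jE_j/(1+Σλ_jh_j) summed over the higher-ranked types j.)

No

Intake rate on the current diet: R = (0.093×11.8 + 0.044×10.5) / (1 + 0.093×9.18 + 0.044×25.5) = 1.559/2.976 = 0.524 J/s.
wasps: E/h = 8.67/79.1 = 0.1096 J/s.
0.1096 < 0.524, so adding wasps would lower the average — exclude it.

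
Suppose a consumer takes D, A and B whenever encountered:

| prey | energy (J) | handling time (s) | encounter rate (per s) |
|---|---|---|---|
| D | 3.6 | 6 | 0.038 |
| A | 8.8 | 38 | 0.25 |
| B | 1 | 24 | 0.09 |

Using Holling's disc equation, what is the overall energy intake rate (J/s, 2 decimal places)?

Energy encountered per unit search time: 0.038×3.6 + 0.25×8.8 + 0.09×1 = 2.427 J/s.
Handling time per unit search time: 0.038×6 + 0.25×38 + 0.09×24 = 11.89.
Rate = 2.427/(1 + 11.89) = 0.1883 J/s.

0.19 J/s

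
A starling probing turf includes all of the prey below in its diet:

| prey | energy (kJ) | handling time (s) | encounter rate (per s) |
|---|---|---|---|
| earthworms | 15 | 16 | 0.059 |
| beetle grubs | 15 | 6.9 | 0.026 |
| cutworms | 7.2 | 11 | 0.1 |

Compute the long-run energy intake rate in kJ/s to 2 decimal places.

0.62 kJ/s

Energy encountered per unit search time: 0.059×15 + 0.026×15 + 0.1×7.2 = 1.995 kJ/s.
Handling time per unit search time: 0.059×16 + 0.026×6.9 + 0.1×11 = 2.223.
Rate = 1.995/(1 + 2.223) = 0.6189 kJ/s.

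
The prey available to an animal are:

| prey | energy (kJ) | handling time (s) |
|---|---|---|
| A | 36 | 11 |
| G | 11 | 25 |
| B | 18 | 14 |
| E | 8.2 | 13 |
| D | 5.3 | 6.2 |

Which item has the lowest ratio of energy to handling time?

In descending order of E/h:
A: 36/11 = 3.27 kJ/s
B: 18/14 = 1.29 kJ/s
D: 5.3/6.2 = 0.855 kJ/s
E: 8.2/13 = 0.631 kJ/s
G: 11/25 = 0.44 kJ/s

G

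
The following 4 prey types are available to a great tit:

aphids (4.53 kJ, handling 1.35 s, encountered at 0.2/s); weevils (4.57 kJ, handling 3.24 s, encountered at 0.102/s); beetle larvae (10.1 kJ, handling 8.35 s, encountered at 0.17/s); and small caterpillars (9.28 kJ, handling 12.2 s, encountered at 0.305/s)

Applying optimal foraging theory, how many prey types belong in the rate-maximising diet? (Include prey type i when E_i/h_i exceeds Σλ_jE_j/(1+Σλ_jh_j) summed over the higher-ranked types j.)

E/h in descending order: aphids 3.36, weevils 1.41, beetle larvae 1.21, small caterpillars 0.761 kJ/s. The optimal diet is the largest prefix of this list for which every included type satisfies E_i/h_i > R on the types above it.
Rate on top 1: 0.7134. weevils: 1.41 > 0.7134 → include.
Rate on top 2: 0.8573. beetle larvae: 1.21 > 0.8573 → include.
Rate on top 3: 1.023. small caterpillars: 0.761 < 1.023 → exclude; stop.
Optimal diet: aphids, weevils, beetle larvae — 3 of 4 types.

3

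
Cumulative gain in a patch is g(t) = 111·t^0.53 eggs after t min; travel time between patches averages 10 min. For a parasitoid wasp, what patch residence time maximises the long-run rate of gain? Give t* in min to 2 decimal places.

11.28 min

Maximise g(t)/(T+t): set derivative to zero → g'(t)(T+t) = g(t).
g'(t) = 0.53·111·t^-0.47. Setting 0.53·111·t^-0.47 = 111·t^0.53/(10+t) gives 0.53(10+t) = t, so 0.47·t = 0.53×10.
t* = 0.53×10/0.47 = 11.28 min.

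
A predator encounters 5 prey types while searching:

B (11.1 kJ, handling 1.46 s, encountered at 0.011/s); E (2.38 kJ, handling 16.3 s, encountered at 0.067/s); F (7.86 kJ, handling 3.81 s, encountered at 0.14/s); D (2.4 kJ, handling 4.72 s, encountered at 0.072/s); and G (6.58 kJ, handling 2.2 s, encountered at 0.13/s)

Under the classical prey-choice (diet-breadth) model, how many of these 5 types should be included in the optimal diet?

E/h in descending order: B 7.6, G 2.99, F 2.06, D 0.508, E 0.146 kJ/s. The optimal diet is the largest prefix of this list for which every included type satisfies E_i/h_i > R on the types above it.
Rate on top 1: 0.1202. G: 2.99 > 0.1202 → include.
Rate on top 2: 0.7507. F: 2.06 > 0.7507 → include.
Rate on top 3: 1.132. D: 0.508 < 1.132 → exclude; stop.
Optimal diet: B, G, F — 3 of 5 types.

3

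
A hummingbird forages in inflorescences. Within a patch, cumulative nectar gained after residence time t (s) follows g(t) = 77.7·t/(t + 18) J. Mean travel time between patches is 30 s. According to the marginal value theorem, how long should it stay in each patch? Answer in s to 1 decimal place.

23.2 s

Optimal t* satisfies g'(t*) = g(t*)/(T + t*).
g'(t) = 77.7·18/(t + 18)². Setting 77.7·18/(t+18)² = 77.7t/[(t+18)(30+t)] gives 18(30+t) = t(t+18), so t² = 18×30 = 540.
t* = √540 = 23.24 s.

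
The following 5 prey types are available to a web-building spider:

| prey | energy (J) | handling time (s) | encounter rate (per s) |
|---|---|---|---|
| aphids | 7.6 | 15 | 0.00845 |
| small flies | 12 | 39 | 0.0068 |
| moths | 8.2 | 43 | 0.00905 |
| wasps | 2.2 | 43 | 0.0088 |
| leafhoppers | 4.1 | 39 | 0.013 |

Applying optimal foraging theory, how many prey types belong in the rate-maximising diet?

3

E/h in descending order: aphids 0.507, small flies 0.308, moths 0.191, leafhoppers 0.105, wasps 0.0512 J/s. The optimal diet is the largest prefix of this list for which every included type satisfies E_i/h_i > R on the types above it.
Rate on top 1: 0.057. small flies: 0.308 > 0.057 → include.
Rate on top 2: 0.1048. moths: 0.191 > 0.1048 → include.
Rate on top 3: 0.1235. leafhoppers: 0.105 < 0.1235 → exclude; stop.
Optimal diet: aphids, small flies, moths — 3 of 5 types.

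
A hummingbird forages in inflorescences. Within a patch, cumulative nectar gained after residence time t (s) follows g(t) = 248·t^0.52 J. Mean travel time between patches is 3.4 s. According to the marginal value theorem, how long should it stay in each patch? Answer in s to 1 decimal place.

3.7 s

Maximise g(t)/(T+t): set derivative to zero → g'(t)(T+t) = g(t).
g'(t) = 0.52·248·t^-0.48. Setting 0.52·248·t^-0.48 = 248·t^0.52/(3.4+t) gives 0.52(3.4+t) = t, so 0.48·t = 0.52×3.4.
t* = 0.52×3.4/0.48 = 3.683 s.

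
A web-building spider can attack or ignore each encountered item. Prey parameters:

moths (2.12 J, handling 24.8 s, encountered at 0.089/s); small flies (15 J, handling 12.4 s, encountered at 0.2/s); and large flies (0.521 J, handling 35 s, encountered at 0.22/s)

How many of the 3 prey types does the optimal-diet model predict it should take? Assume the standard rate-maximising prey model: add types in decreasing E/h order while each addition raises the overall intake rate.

E/h in descending order: small flies 1.21, moths 0.0855, large flies 0.0149 J/s. The optimal diet is the largest prefix of this list for which every included type satisfies E_i/h_i > R on the types above it.
Rate on top 1: 0.8621. moths: 0.0855 < 0.8621 → exclude; stop.
Optimal diet: small flies — 1 of 3 types.

1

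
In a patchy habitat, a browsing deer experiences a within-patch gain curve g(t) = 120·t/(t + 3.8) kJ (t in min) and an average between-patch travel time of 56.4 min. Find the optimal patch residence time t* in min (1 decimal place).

Optimal t* satisfies g'(t*) = g(t*)/(T + t*).
g'(t) = 120·3.8/(t + 3.8)². Setting 120·3.8/(t+3.8)² = 120t/[(t+3.8)(56.4+t)] gives 3.8(56.4+t) = t(t+3.8), so t² = 3.8×56.4 = 214.3.
t* = √214.3 = 14.64 min.

14.6 min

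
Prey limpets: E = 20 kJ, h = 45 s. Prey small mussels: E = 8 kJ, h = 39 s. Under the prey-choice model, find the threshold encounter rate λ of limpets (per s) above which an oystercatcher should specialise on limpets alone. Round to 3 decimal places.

0.019 per s

At the threshold, the rate on limpets alone equals the profitability of small mussels: λ·20/(1 + λ·45) = 8/39 = 0.2051.
Rearranging, λ(20 − 0.2051×45) = 0.2051, so λ = 0.2051/10.77 = 0.01905 per s.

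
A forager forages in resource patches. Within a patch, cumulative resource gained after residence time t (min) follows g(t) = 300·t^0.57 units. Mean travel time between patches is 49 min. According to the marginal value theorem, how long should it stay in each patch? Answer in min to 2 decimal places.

Optimal t* satisfies g'(t*) = g(t*)/(T + t*).
g'(t) = 0.57·300·t^-0.43. Setting 0.57·300·t^-0.43 = 300·t^0.57/(49+t) gives 0.57(49+t) = t, so 0.43·t = 0.57×49.
t* = 0.57×49/0.43 = 64.95 min.

64.95 min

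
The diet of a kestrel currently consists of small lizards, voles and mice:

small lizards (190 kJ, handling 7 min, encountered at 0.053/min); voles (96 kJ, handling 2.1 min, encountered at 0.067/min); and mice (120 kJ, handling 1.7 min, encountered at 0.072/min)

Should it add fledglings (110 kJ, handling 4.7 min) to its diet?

Yes

On small lizards, voles and mice alone, R = ΣλE/(1+Σλh) = 25.14/1.634 = 15.39 kJ/min.
Profitability of fledglings: 110/4.7 = 23.4 kJ/min.
23.4 > 15.39, so adding fledglings raises the average — include it.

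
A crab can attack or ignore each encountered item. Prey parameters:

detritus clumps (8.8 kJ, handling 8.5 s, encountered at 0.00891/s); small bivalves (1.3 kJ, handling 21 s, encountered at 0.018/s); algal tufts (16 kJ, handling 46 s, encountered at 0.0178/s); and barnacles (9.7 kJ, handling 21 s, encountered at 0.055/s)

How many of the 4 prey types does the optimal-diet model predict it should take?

3

E/h in descending order: detritus clumps 1.04, barnacles 0.462, algal tufts 0.348, small bivalves 0.0619 kJ/s. The optimal diet is the largest prefix of this list for which every included type satisfies E_i/h_i > R on the types above it.
Rate on top 1: 0.07289. barnacles: 0.462 > 0.07289 → include.
Rate on top 2: 0.2743. algal tufts: 0.348 > 0.2743 → include.
Rate on top 3: 0.294. small bivalves: 0.0619 < 0.294 → exclude; stop.
Optimal diet: detritus clumps, barnacles, algal tufts — 3 of 4 types.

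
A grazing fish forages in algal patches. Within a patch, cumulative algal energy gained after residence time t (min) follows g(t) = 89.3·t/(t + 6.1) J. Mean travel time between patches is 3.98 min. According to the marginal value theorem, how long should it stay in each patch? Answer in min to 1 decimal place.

4.9 min

By the marginal value theorem, leave when the instantaneous gain rate g'(t) equals the habitat-wide average g(t)/(T + t).
g'(t) = 89.3·6.1/(t + 6.1)². Setting 89.3·6.1/(t+6.1)² = 89.3t/[(t+6.1)(3.98+t)] gives 6.1(3.98+t) = t(t+6.1), so t² = 6.1×3.98 = 24.28.
t* = √24.28 = 4.927 min.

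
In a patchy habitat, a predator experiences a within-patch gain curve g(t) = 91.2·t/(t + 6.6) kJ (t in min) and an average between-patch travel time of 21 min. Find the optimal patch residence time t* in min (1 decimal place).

By the marginal value theorem, leave when the instantaneous gain rate g'(t) equals the habitat-wide average g(t)/(T + t).
g'(t) = 91.2·6.6/(t + 6.6)². Setting 91.2·6.6/(t+6.6)² = 91.2t/[(t+6.6)(21+t)] gives 6.6(21+t) = t(t+6.6), so t² = 6.6×21 = 138.6.
t* = √138.6 = 11.77 min.

11.8 min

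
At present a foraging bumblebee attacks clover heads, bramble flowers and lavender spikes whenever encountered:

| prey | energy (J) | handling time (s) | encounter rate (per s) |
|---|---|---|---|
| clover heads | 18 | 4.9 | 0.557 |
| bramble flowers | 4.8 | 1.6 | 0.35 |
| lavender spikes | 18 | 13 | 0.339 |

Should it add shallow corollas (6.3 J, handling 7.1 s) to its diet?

No

Current rate: (0.557×18 + 0.35×4.8 + 0.339×18)/(1 + 0.557×4.9 + 0.35×1.6 + 0.339×13) = 2.048 J/s.
shallow corollas: E/h = 6.3/7.1 = 0.8873 J/s.
Since 0.8873 < R, time spent handling shallow corollas is better spent searching.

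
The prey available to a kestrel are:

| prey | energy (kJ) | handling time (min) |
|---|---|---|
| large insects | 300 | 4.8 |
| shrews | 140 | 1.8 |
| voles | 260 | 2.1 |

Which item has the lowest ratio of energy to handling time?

large insects

Profitability E/h (kJ/min): large insects = 300/4.8 = 62.5, shrews = 140/1.8 = 77.8, voles = 260/2.1 = 124.
Ranked: voles > shrews > large insects.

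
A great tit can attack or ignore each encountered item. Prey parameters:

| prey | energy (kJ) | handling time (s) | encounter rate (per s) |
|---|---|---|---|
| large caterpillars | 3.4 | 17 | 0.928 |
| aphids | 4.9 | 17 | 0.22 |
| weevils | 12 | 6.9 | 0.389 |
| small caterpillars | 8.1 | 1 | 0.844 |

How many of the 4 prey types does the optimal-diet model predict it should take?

1

Profitabilities (E/h, kJ/s): small caterpillars 8.1, weevils 1.74, aphids 0.288, large caterpillars 0.2. Add prey in this order while the next type's profitability exceeds the intake rate on those already taken.
Rate on top 1: 3.707. weevils: 1.74 < 3.707 → exclude; stop.
Optimal diet: small caterpillars — 1 of 4 types.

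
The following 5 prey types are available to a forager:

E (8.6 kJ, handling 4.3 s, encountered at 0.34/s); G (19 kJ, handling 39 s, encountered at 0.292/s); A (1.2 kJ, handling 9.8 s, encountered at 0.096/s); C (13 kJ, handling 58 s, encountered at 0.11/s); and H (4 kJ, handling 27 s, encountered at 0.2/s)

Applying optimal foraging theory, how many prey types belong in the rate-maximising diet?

Rank by E/h (kJ/s): E 2, G 0.487, C 0.224, H 0.148, A 0.122. Include each in turn until the next type's E/h falls below the running intake rate.
Rate on top 1: 1.188. G: 0.487 < 1.188 → exclude; stop.
Optimal diet: E — 1 of 5 types.

1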